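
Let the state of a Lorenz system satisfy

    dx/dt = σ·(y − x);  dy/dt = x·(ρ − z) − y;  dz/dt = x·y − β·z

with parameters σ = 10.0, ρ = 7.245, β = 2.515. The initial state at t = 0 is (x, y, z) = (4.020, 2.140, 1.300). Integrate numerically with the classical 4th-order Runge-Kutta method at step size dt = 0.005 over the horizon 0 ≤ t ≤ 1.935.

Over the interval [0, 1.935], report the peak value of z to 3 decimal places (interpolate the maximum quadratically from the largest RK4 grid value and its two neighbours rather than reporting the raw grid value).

t=0.000: state=(4.020, 2.140, 1.300)
step 1 (dt=0.005): k1=(-18.800, 21.759, 5.333), k2=(-17.786, 21.372, 5.415), k3=(-17.821, 21.387, 5.417), k4=(-16.840, 21.016, 5.495); state += dt/6·(k1+2k2+2k3+k4)
t=0.005: state=(3.931, 2.247, 1.327)
t=0.010: state=(3.851, 2.350, 1.355)
t=0.015: state=(3.781, 2.450, 1.384)
continuing one RK4 step at a time; state shown every 20 steps (Δt=0.1):
t=0.100: state=(3.496, 3.851, 1.979)
t=0.200: state=(4.229, 5.203, 3.094)
t=0.300: state=(5.239, 6.191, 4.839)
t=0.400: state=(5.942, 6.309, 6.935)
t=0.500: state=(5.876, 5.382, 8.511)
t=0.600: state=(5.071, 4.050, 8.905)
t=0.700: state=(4.029, 3.046, 8.326)
t=0.800: state=(3.200, 2.546, 7.345)
t=0.900: state=(2.724, 2.416, 6.347)
t=1.000: state=(2.558, 2.520, 5.503)
t=1.100: state=(2.625, 2.790, 4.882)
t=1.200: state=(2.872, 3.194, 4.522)
t=1.300: state=(3.258, 3.700, 4.452)
t=1.400: state=(3.738, 4.244, 4.698)
t=1.500: state=(4.237, 4.708, 5.246)
t=1.600: state=(4.638, 4.948, 5.996)
t=1.700: state=(4.821, 4.865, 6.736)
t=1.800: state=(4.728, 4.508, 7.229)
t=1.900: state=(4.419, 4.045, 7.350)
t=1.935: state=(4.284, 3.893, 7.309)
largest grid value and its neighbours: z(0.575)=8.91882, z(0.580)=8.92151, z(0.585)=8.92141
parabola through these three points peaks at t≈0.582 with z≈8.92181

max z = 8.922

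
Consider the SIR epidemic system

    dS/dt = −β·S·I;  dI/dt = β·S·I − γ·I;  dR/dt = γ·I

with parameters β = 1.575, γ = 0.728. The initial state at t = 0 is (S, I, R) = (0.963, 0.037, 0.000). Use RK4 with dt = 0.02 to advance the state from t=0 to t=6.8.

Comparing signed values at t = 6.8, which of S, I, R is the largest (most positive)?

largest component: R

t=0.000: state=(0.963, 0.037, 0.000)
step 1 (dt=0.02): k1=(-0.056, 0.029, 0.027), k2=(-0.057, 0.029, 0.027), k3=(-0.057, 0.029, 0.027), k4=(-0.057, 0.030, 0.027); state += dt/6·(k1+2k2+2k3+k4)
t=0.020: state=(0.962, 0.038, 0.001)
t=0.040: state=(0.961, 0.038, 0.001)
t=0.060: state=(0.960, 0.039, 0.002)
continuing one RK4 step at a time; state shown every 25 steps (Δt=0.5):
t=0.500: state=(0.929, 0.054, 0.016)
t=1.000: state=(0.883, 0.077, 0.040)
t=1.500: state=(0.822, 0.105, 0.073)
t=2.000: state=(0.748, 0.135, 0.117)
t=2.500: state=(0.665, 0.164, 0.171)
t=3.000: state=(0.579, 0.186, 0.235)
t=3.500: state=(0.497, 0.197, 0.305)
t=4.000: state=(0.426, 0.197, 0.377)
t=4.500: state=(0.366, 0.187, 0.447)
t=5.000: state=(0.318, 0.170, 0.513)
t=5.500: state=(0.280, 0.149, 0.571)
t=6.000: state=(0.251, 0.128, 0.621)
t=6.500: state=(0.229, 0.107, 0.664)
t=6.800: state=(0.218, 0.096, 0.686)
compare at T: S=0.218, I=0.096, R=0.686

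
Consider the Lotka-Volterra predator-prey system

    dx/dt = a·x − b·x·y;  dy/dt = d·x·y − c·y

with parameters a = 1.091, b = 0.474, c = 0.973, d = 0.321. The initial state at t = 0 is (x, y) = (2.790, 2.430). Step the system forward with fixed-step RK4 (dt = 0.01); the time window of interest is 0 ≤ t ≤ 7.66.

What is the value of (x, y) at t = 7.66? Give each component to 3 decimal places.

(x, y) = (2.854, 2.131)

t=0.000: state=(2.790, 2.430)
step 1 (dt=0.01): k1=(-0.170, -0.188), k2=(-0.168, -0.189), k3=(-0.168, -0.189), k4=(-0.167, -0.189); state += dt/6·(k1+2k2+2k3+k4)
t=0.010: state=(2.788, 2.428)
t=0.020: state=(2.787, 2.426)
t=0.030: state=(2.785, 2.424)
continuing one RK4 step at a time; state shown every 25 steps (Δt=0.25):
t=0.250: state=(2.756, 2.380)
t=0.500: state=(2.739, 2.326)
t=0.750: state=(2.740, 2.272)
t=1.000: state=(2.758, 2.221)
t=1.250: state=(2.792, 2.176)
t=1.500: state=(2.841, 2.138)
t=1.750: state=(2.902, 2.111)
t=2.000: state=(2.971, 2.095)
t=2.250: state=(3.046, 2.091)
t=2.500: state=(3.122, 2.100)
t=2.750: state=(3.194, 2.121)
t=3.000: state=(3.257, 2.155)
t=3.250: state=(3.305, 2.199)
t=3.500: state=(3.336, 2.251)
t=3.750: state=(3.345, 2.308)
t=4.000: state=(3.331, 2.365)
t=4.250: state=(3.295, 2.420)
t=4.500: state=(3.240, 2.467)
t=4.750: state=(3.170, 2.502)
t=5.000: state=(3.092, 2.522)
t=5.250: state=(3.011, 2.526)
t=5.500: state=(2.934, 2.514)
t=5.750: state=(2.865, 2.487)
t=6.000: state=(2.809, 2.449)
t=6.250: state=(2.768, 2.401)
t=6.500: state=(2.744, 2.349)
t=6.750: state=(2.738, 2.294)
t=7.000: state=(2.749, 2.241)
t=7.250: state=(2.776, 2.193)
t=7.500: state=(2.819, 2.153)
t=7.660: state=(2.854, 2.131)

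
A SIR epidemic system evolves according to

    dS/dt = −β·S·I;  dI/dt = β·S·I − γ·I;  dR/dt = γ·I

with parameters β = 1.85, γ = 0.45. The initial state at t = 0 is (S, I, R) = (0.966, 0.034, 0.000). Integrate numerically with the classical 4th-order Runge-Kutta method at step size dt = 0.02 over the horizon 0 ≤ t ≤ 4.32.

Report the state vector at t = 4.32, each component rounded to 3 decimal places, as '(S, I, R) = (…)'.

(S, I, R) = (0.111, 0.363, 0.526)

t=0.000: state=(0.966, 0.034, 0.000)
step 1 (dt=0.02): k1=(-0.061, 0.045, 0.015), k2=(-0.062, 0.046, 0.016), k3=(-0.062, 0.046, 0.016), k4=(-0.062, 0.047, 0.016); state += dt/6·(k1+2k2+2k3+k4)
t=0.020: state=(0.965, 0.035, 0.000)
t=0.040: state=(0.964, 0.036, 0.001)
t=0.060: state=(0.962, 0.037, 0.001)
continuing one RK4 step at a time; state shown every 10 steps (Δt=0.2):
t=0.200: state=(0.952, 0.044, 0.004)
t=0.400: state=(0.935, 0.057, 0.008)
t=0.600: state=(0.912, 0.074, 0.014)
t=0.800: state=(0.884, 0.094, 0.021)
t=1.000: state=(0.850, 0.119, 0.031)
t=1.200: state=(0.810, 0.147, 0.043)
t=1.400: state=(0.762, 0.180, 0.058)
t=1.600: state=(0.708, 0.216, 0.075)
t=1.800: state=(0.649, 0.254, 0.097)
t=2.000: state=(0.587, 0.292, 0.121)
t=2.200: state=(0.523, 0.328, 0.149)
t=2.400: state=(0.461, 0.359, 0.180)
t=2.600: state=(0.401, 0.385, 0.214)
t=2.800: state=(0.347, 0.404, 0.249)
t=3.000: state=(0.298, 0.416, 0.286)
t=3.200: state=(0.255, 0.421, 0.324)
t=3.400: state=(0.218, 0.420, 0.362)
t=3.600: state=(0.187, 0.414, 0.399)
t=3.800: state=(0.161, 0.403, 0.436)
t=4.000: state=(0.139, 0.389, 0.472)
t=4.200: state=(0.121, 0.373, 0.506)
t=4.320: state=(0.111, 0.363, 0.526)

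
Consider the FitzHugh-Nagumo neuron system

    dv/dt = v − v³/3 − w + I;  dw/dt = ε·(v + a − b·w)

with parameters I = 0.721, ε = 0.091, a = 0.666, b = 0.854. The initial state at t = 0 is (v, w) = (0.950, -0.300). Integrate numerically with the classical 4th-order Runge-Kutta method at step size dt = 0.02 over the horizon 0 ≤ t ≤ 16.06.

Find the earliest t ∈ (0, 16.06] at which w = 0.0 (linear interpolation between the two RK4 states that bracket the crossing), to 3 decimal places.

t = 1.322

t=0.000: state=(0.950, -0.300)
step 1 (dt=0.02): k1=(1.685, 0.170), k2=(1.685, 0.172), k3=(1.685, 0.172), k4=(1.684, 0.173); state += dt/6·(k1+2k2+2k3+k4)
t=0.020: state=(0.984, -0.297)
t=0.040: state=(1.017, -0.293)
t=0.060: state=(1.051, -0.290)
continuing one RK4 step at a time; state shown every 50 steps (Δt=1):
t=1.000: state=(1.965, -0.079)
t=1.320: state=(2.004, -0.001)
next step: t=1.340: state=(2.005, 0.004) — w has crossed 0.0
linear interpolation between t=1.320 (-0.00052) and t=1.340 (0.00433) → t≈1.322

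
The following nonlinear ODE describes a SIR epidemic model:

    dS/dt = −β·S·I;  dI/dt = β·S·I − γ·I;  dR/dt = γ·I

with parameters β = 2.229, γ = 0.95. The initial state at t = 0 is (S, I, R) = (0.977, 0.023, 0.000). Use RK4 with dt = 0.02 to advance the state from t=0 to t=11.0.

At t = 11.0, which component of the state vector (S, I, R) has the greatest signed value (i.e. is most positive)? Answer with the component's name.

t=0.000: state=(0.977, 0.023, 0.000)
step 1 (dt=0.02): k1=(-0.050, 0.028, 0.022), k2=(-0.051, 0.029, 0.022), k3=(-0.051, 0.029, 0.022), k4=(-0.051, 0.029, 0.022); state += dt/6·(k1+2k2+2k3+k4)
t=0.020: state=(0.976, 0.024, 0.000)
t=0.040: state=(0.975, 0.024, 0.001)
t=0.060: state=(0.974, 0.025, 0.001)
continuing one RK4 step at a time; state shown every 25 steps (Δt=0.5):
t=0.500: state=(0.943, 0.042, 0.015)
t=1.000: state=(0.886, 0.072, 0.042)
t=1.500: state=(0.799, 0.115, 0.086)
t=2.000: state=(0.684, 0.164, 0.152)
t=2.500: state=(0.556, 0.204, 0.240)
t=3.000: state=(0.438, 0.220, 0.342)
t=3.500: state=(0.344, 0.211, 0.445)
t=4.000: state=(0.276, 0.185, 0.539)
t=4.500: state=(0.228, 0.152, 0.620)
t=5.000: state=(0.196, 0.120, 0.684)
t=5.500: state=(0.175, 0.091, 0.734)
t=6.000: state=(0.160, 0.068, 0.772)
t=6.500: state=(0.150, 0.051, 0.800)
t=7.000: state=(0.142, 0.037, 0.820)
t=7.500: state=(0.138, 0.027, 0.836)
t=8.000: state=(0.134, 0.019, 0.846)
t=8.500: state=(0.132, 0.014, 0.854)
t=9.000: state=(0.130, 0.010, 0.860)
t=9.500: state=(0.129, 0.007, 0.864)
t=10.000: state=(0.128, 0.005, 0.867)
t=10.500: state=(0.127, 0.004, 0.869)
t=11.000: state=(0.127, 0.003, 0.871)
compare at T: S=0.127, I=0.003, R=0.871

largest component: R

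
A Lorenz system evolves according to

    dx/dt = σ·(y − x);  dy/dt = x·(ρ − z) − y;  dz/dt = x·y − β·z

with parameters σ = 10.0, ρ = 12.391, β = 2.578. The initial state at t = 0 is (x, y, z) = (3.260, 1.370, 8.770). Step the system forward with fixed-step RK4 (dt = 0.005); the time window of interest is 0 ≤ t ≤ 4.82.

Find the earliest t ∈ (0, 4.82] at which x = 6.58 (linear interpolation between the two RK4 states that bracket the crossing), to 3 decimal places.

t = 0.463

t=0.000: state=(3.260, 1.370, 8.770)
step 1 (dt=0.005): k1=(-18.900, 10.434, -18.143), k2=(-18.167, 10.383, -18.007), k3=(-18.186, 10.389, -18.006), k4=(-17.471, 10.339, -17.871); state += dt/6·(k1+2k2+2k3+k4)
t=0.005: state=(3.169, 1.422, 8.680)
t=0.010: state=(3.085, 1.473, 8.591)
t=0.015: state=(3.008, 1.524, 8.504)
continuing one RK4 step at a time; state shown every 40 steps (Δt=0.2):
t=0.200: state=(2.806, 3.540, 6.248)
t=0.400: state=(5.429, 7.221, 7.283)
t=0.460: state=(6.522, 8.316, 8.845)
next step: t=0.465: state=(6.611, 8.388, 9.004) — x has crossed 6.58
linear interpolation between t=0.460 (6.52172) and t=0.465 (6.61100) → t≈0.463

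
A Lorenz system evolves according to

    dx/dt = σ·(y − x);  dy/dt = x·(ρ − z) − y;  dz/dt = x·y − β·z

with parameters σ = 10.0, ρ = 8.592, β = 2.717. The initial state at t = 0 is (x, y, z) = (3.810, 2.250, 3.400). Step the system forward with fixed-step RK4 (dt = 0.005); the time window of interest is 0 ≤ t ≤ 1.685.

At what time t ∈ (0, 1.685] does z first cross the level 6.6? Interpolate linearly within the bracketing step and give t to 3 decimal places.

t = 0.358

t=0.000: state=(3.810, 2.250, 3.400)
step 1 (dt=0.005): k1=(-15.600, 17.532, -0.665), k2=(-14.772, 17.291, -0.583), k3=(-14.798, 17.302, -0.581), k4=(-13.995, 17.072, -0.501); state += dt/6·(k1+2k2+2k3+k4)
t=0.005: state=(3.736, 2.336, 3.397)
t=0.010: state=(3.670, 2.421, 3.395)
t=0.015: state=(3.611, 2.503, 3.394)
continuing one RK4 step at a time; state shown every 20 steps (Δt=0.1):
t=0.100: state=(3.387, 3.729, 3.506)
t=0.200: state=(4.097, 5.069, 4.117)
t=0.300: state=(5.172, 6.273, 5.478)
t=0.355: state=(5.744, 6.693, 6.538)
next step: t=0.360: state=(5.791, 6.717, 6.642) — z has crossed 6.6
linear interpolation between t=0.355 (6.53811) and t=0.360 (6.64196) → t≈0.358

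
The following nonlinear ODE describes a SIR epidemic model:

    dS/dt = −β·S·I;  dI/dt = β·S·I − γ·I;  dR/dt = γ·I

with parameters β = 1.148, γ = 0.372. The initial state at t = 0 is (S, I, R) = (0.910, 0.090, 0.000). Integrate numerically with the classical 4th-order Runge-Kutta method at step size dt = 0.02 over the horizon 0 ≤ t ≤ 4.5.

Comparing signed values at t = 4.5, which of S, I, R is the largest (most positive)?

largest component: R

t=0.000: state=(0.910, 0.090, 0.000)
step 1 (dt=0.02): k1=(-0.094, 0.061, 0.033), k2=(-0.095, 0.061, 0.034), k3=(-0.095, 0.061, 0.034), k4=(-0.095, 0.061, 0.034); state += dt/6·(k1+2k2+2k3+k4)
t=0.020: state=(0.908, 0.091, 0.001)
t=0.040: state=(0.906, 0.092, 0.001)
t=0.060: state=(0.904, 0.094, 0.002)
continuing one RK4 step at a time; state shown every 10 steps (Δt=0.2):
t=0.200: state=(0.890, 0.103, 0.007)
t=0.400: state=(0.868, 0.117, 0.015)
t=0.600: state=(0.844, 0.132, 0.025)
t=0.800: state=(0.817, 0.148, 0.035)
t=1.000: state=(0.788, 0.165, 0.047)
t=1.200: state=(0.757, 0.183, 0.060)
t=1.400: state=(0.724, 0.202, 0.074)
t=1.600: state=(0.690, 0.220, 0.090)
t=1.800: state=(0.655, 0.239, 0.107)
t=2.000: state=(0.619, 0.256, 0.125)
t=2.200: state=(0.582, 0.273, 0.145)
t=2.400: state=(0.546, 0.289, 0.166)
t=2.600: state=(0.510, 0.302, 0.188)
t=2.800: state=(0.475, 0.314, 0.211)
t=3.000: state=(0.441, 0.324, 0.234)
t=3.200: state=(0.409, 0.332, 0.259)
t=3.400: state=(0.379, 0.337, 0.284)
t=3.600: state=(0.351, 0.340, 0.309)
t=3.800: state=(0.324, 0.341, 0.334)
t=4.000: state=(0.300, 0.340, 0.360)
t=4.200: state=(0.277, 0.338, 0.385)
t=4.400: state=(0.257, 0.333, 0.410)
t=4.500: state=(0.247, 0.331, 0.422)
compare at T: S=0.247, I=0.331, R=0.422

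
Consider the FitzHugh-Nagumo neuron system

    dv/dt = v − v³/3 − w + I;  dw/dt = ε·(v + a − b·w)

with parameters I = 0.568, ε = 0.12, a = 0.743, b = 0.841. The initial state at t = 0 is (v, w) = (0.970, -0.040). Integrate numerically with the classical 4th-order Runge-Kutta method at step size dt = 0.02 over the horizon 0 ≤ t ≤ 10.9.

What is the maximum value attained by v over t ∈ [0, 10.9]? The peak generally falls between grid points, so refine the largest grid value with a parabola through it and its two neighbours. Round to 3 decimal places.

t=0.000: state=(0.970, -0.040)
step 1 (dt=0.02): k1=(1.274, 0.210), k2=(1.272, 0.211), k3=(1.272, 0.211), k4=(1.270, 0.212); state += dt/6·(k1+2k2+2k3+k4)
t=0.020: state=(0.995, -0.036)
t=0.040: state=(1.021, -0.032)
t=0.060: state=(1.046, -0.027)
continuing one RK4 step at a time; state shown every 25 steps (Δt=0.5):
t=0.500: state=(1.524, 0.080)
t=1.000: state=(1.781, 0.217)
t=1.500: state=(1.831, 0.356)
t=2.000: state=(1.806, 0.489)
t=2.500: state=(1.760, 0.613)
t=3.000: state=(1.707, 0.728)
t=3.500: state=(1.651, 0.833)
t=4.000: state=(1.593, 0.931)
t=4.500: state=(1.534, 1.020)
t=5.000: state=(1.472, 1.101)
t=5.500: state=(1.409, 1.175)
t=6.000: state=(1.342, 1.241)
t=6.500: state=(1.272, 1.300)
t=7.000: state=(1.196, 1.351)
t=7.500: state=(1.113, 1.396)
t=8.000: state=(1.020, 1.433)
t=8.500: state=(0.912, 1.463)
t=9.000: state=(0.781, 1.484)
t=9.500: state=(0.612, 1.495)
t=10.000: state=(0.377, 1.495)
t=10.500: state=(0.020, 1.477)
t=10.900: state=(-0.408, 1.445)
largest grid value and its neighbours: v(1.460)=1.83082, v(1.480)=1.83092, v(1.500)=1.83090
parabola through these three points peaks at t≈1.487 with v≈1.83092

max v = 1.831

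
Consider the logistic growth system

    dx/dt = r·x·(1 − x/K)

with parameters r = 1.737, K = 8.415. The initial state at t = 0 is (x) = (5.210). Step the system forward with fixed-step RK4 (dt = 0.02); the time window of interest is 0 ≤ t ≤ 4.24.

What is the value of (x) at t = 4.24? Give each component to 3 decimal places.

(x) = (8.412)

t=0.000: state=(5.210)
step 1 (dt=0.02): k1=(3.447), k2=(3.432), k3=(3.432), k4=(3.417); state += dt/6·(k1+2k2+2k3+k4)
t=0.020: state=(5.279)
t=0.040: state=(5.347)
t=0.060: state=(5.414)
continuing one RK4 step at a time; state shown every 10 steps (Δt=0.2):
t=0.200: state=(5.866)
t=0.400: state=(6.438)
t=0.600: state=(6.915)
t=0.800: state=(7.297)
t=1.000: state=(7.593)
t=1.200: state=(7.817)
t=1.400: state=(7.983)
t=1.600: state=(8.105)
t=1.800: state=(8.194)
t=2.000: state=(8.258)
t=2.200: state=(8.303)
t=2.400: state=(8.336)
t=2.600: state=(8.359)
t=2.800: state=(8.375)
t=3.000: state=(8.387)
t=3.200: state=(8.395)
t=3.400: state=(8.401)
t=3.600: state=(8.405)
t=3.800: state=(8.408)
t=4.000: state=(8.410)
t=4.200: state=(8.411)
t=4.240: state=(8.412)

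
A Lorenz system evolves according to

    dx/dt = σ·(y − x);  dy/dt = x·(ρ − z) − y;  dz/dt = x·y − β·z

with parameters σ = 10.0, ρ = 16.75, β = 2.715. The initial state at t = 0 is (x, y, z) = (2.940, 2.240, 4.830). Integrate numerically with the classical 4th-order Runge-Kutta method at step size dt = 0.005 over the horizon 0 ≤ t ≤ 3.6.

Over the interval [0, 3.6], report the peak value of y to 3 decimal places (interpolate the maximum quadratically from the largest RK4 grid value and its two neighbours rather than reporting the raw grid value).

max y = 13.938

t=0.000: state=(2.940, 2.240, 4.830)
step 1 (dt=0.005): k1=(-7.000, 32.805, -6.528), k2=(-6.005, 32.562, -6.283), k3=(-6.036, 32.590, -6.281), k4=(-5.069, 32.373, -6.036); state += dt/6·(k1+2k2+2k3+k4)
t=0.005: state=(2.910, 2.403, 4.799)
t=0.010: state=(2.889, 2.564, 4.770)
t=0.015: state=(2.877, 2.724, 4.743)
continuing one RK4 step at a time; state shown every 40 steps (Δt=0.2):
t=0.200: state=(6.543, 10.264, 7.233)
t=0.400: state=(11.325, 8.939, 23.656)
t=0.600: state=(2.983, 0.276, 17.267)
t=0.800: state=(0.977, 0.981, 10.145)
t=1.000: state=(1.940, 2.960, 6.306)
t=1.200: state=(6.040, 9.389, 7.472)
t=1.400: state=(11.213, 10.014, 22.284)
t=1.600: state=(3.795, 0.864, 17.936)
t=1.800: state=(1.533, 1.579, 10.749)
t=2.000: state=(2.936, 4.373, 7.206)
t=2.200: state=(7.973, 11.355, 11.190)
t=2.400: state=(9.436, 6.149, 22.588)
t=2.600: state=(3.076, 1.484, 15.633)
t=2.800: state=(2.460, 3.082, 9.877)
t=3.000: state=(5.408, 7.840, 9.014)
t=3.200: state=(10.142, 10.671, 18.957)
t=3.400: state=(5.608, 2.710, 18.973)
t=3.600: state=(2.913, 2.893, 12.387)
largest grid value and its neighbours: y(0.300)=13.93378, y(0.305)=13.93546, y(0.310)=13.90977
parabola through these three points peaks at t≈0.303 with y≈13.93810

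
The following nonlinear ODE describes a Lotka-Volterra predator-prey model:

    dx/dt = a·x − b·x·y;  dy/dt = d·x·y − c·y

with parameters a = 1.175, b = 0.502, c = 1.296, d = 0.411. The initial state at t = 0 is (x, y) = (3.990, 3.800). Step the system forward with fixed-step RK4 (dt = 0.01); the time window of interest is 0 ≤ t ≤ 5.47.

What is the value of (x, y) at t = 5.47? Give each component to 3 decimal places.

t=0.000: state=(3.990, 3.800)
step 1 (dt=0.01): k1=(-2.923, 1.307), k2=(-2.925, 1.286), k3=(-2.925, 1.286), k4=(-2.927, 1.265); state += dt/6·(k1+2k2+2k3+k4)
t=0.010: state=(3.961, 3.813)
t=0.020: state=(3.931, 3.825)
t=0.030: state=(3.902, 3.837)
continuing one RK4 step at a time; state shown every 20 steps (Δt=0.2):
t=0.200: state=(3.411, 3.974)
t=0.400: state=(2.891, 3.971)
t=0.600: state=(2.471, 3.817)
t=0.800: state=(2.157, 3.560)
t=1.000: state=(1.938, 3.249)
t=1.200: state=(1.798, 2.922)
t=1.400: state=(1.724, 2.605)
t=1.600: state=(1.704, 2.313)
t=1.800: state=(1.731, 2.055)
t=2.000: state=(1.802, 1.833)
t=2.200: state=(1.915, 1.648)
t=2.400: state=(2.069, 1.497)
t=2.600: state=(2.266, 1.380)
t=2.800: state=(2.506, 1.295)
t=3.000: state=(2.792, 1.242)
t=3.200: state=(3.121, 1.222)
t=3.400: state=(3.490, 1.237)
t=3.600: state=(3.890, 1.293)
t=3.800: state=(4.301, 1.397)
t=4.000: state=(4.692, 1.560)
t=4.200: state=(5.018, 1.796)
t=4.400: state=(5.220, 2.113)
t=4.600: state=(5.238, 2.510)
t=4.800: state=(5.037, 2.959)
t=5.000: state=(4.628, 3.401)
t=5.200: state=(4.082, 3.756)
t=5.400: state=(3.501, 3.959)
t=5.470: state=(3.305, 3.987)

(x, y) = (3.305, 3.987)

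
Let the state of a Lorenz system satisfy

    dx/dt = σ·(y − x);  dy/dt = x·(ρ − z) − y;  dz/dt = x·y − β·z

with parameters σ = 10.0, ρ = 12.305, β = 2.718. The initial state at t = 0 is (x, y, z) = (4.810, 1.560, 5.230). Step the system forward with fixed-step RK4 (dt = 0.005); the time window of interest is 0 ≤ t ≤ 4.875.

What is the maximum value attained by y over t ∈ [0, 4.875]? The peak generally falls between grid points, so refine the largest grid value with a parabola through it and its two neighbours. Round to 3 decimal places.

max y = 9.424

t=0.000: state=(4.810, 1.560, 5.230)
step 1 (dt=0.005): k1=(-32.500, 32.471, -6.712), k2=(-30.876, 31.894, -6.409), k3=(-30.931, 31.921, -6.411), k4=(-29.357, 31.366, -6.123); state += dt/6·(k1+2k2+2k3+k4)
t=0.005: state=(4.655, 1.720, 5.198)
t=0.010: state=(4.516, 1.874, 5.169)
t=0.015: state=(4.391, 2.023, 5.142)
continuing one RK4 step at a time; state shown every 40 steps (Δt=0.2):
t=0.200: state=(4.884, 6.566, 5.839)
t=0.400: state=(8.385, 9.180, 12.771)
t=0.600: state=(5.999, 3.759, 15.004)
t=0.800: state=(3.105, 2.587, 10.496)
t=1.000: state=(3.385, 4.072, 7.640)
t=1.200: state=(5.616, 7.036, 8.407)
t=1.400: state=(7.524, 7.473, 13.207)
t=1.600: state=(5.489, 4.138, 13.451)
t=1.800: state=(3.887, 3.706, 10.315)
t=2.000: state=(4.523, 5.257, 8.802)
t=2.200: state=(6.297, 7.096, 10.535)
t=2.400: state=(6.611, 6.045, 13.154)
t=2.600: state=(5.023, 4.340, 12.080)
t=2.800: state=(4.493, 4.642, 10.107)
t=3.000: state=(5.374, 6.001, 9.928)
t=3.200: state=(6.354, 6.526, 11.735)
t=3.400: state=(5.850, 5.307, 12.485)
t=3.600: state=(4.944, 4.710, 11.232)
t=3.800: state=(5.041, 5.336, 10.295)
t=4.000: state=(5.804, 6.159, 10.887)
t=4.200: state=(6.045, 5.891, 12.009)
t=4.400: state=(5.442, 5.116, 11.797)
t=4.600: state=(5.100, 5.117, 10.892)
t=4.800: state=(5.439, 5.705, 10.715)
t=4.875: state=(5.638, 5.891, 10.923)
largest grid value and its neighbours: y(0.355)=9.41468, y(0.360)=9.42305, y(0.365)=9.42304
parabola through these three points peaks at t≈0.362 with y≈9.42409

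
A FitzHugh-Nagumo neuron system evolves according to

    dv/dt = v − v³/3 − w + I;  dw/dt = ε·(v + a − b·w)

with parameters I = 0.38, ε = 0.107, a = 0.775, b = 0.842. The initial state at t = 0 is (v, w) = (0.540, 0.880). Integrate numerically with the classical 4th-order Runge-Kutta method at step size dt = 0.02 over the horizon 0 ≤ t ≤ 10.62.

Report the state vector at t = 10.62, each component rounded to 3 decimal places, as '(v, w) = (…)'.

(v, w) = (-1.540, -0.004)

t=0.000: state=(0.540, 0.880)
step 1 (dt=0.02): k1=(-0.012, 0.061), k2=(-0.013, 0.061), k3=(-0.013, 0.061), k4=(-0.014, 0.061); state += dt/6·(k1+2k2+2k3+k4)
t=0.020: state=(0.540, 0.881)
t=0.040: state=(0.539, 0.882)
t=0.060: state=(0.539, 0.884)
continuing one RK4 step at a time; state shown every 25 steps (Δt=0.5):
t=0.500: state=(0.524, 0.910)
t=1.000: state=(0.484, 0.937)
t=1.500: state=(0.409, 0.959)
t=2.000: state=(0.283, 0.976)
t=2.500: state=(0.075, 0.983)
t=3.000: state=(-0.265, 0.976)
t=3.500: state=(-0.785, 0.947)
t=4.000: state=(-1.369, 0.889)
t=4.500: state=(-1.731, 0.808)
t=5.000: state=(-1.847, 0.719)
t=5.500: state=(-1.856, 0.630)
t=6.000: state=(-1.834, 0.547)
t=6.500: state=(-1.804, 0.468)
t=7.000: state=(-1.771, 0.394)
t=7.500: state=(-1.738, 0.326)
t=8.000: state=(-1.705, 0.262)
t=8.500: state=(-1.673, 0.203)
t=9.000: state=(-1.641, 0.148)
t=9.500: state=(-1.609, 0.097)
t=10.000: state=(-1.578, 0.050)
t=10.500: state=(-1.547, 0.006)
t=10.620: state=(-1.540, -0.004)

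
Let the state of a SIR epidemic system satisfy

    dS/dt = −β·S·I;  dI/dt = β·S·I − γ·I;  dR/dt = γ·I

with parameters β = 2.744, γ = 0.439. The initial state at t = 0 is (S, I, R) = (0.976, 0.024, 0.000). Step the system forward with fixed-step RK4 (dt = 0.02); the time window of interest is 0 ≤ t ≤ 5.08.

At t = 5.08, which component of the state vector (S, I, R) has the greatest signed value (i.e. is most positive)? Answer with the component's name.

t=0.000: state=(0.976, 0.024, 0.000)
step 1 (dt=0.02): k1=(-0.064, 0.054, 0.011), k2=(-0.066, 0.055, 0.011), k3=(-0.066, 0.055, 0.011), k4=(-0.067, 0.056, 0.011); state += dt/6·(k1+2k2+2k3+k4)
t=0.020: state=(0.975, 0.025, 0.000)
t=0.040: state=(0.973, 0.026, 0.000)
t=0.060: state=(0.972, 0.027, 0.001)
continuing one RK4 step at a time; state shown every 10 steps (Δt=0.2):
t=0.200: state=(0.960, 0.037, 0.003)
t=0.400: state=(0.936, 0.058, 0.007)
t=0.600: state=(0.900, 0.087, 0.013)
t=0.800: state=(0.848, 0.129, 0.022)
t=1.000: state=(0.778, 0.185, 0.036)
t=1.200: state=(0.690, 0.254, 0.055)
t=1.400: state=(0.588, 0.331, 0.081)
t=1.600: state=(0.480, 0.406, 0.114)
t=1.800: state=(0.377, 0.471, 0.152)
t=2.000: state=(0.287, 0.517, 0.196)
t=2.200: state=(0.215, 0.543, 0.242)
t=2.400: state=(0.159, 0.551, 0.290)
t=2.600: state=(0.118, 0.544, 0.339)
t=2.800: state=(0.088, 0.527, 0.386)
t=3.000: state=(0.066, 0.503, 0.431)
t=3.200: state=(0.050, 0.476, 0.474)
t=3.400: state=(0.039, 0.446, 0.514)
t=3.600: state=(0.031, 0.417, 0.552)
t=3.800: state=(0.025, 0.388, 0.588)
t=4.000: state=(0.020, 0.359, 0.620)
t=4.200: state=(0.017, 0.333, 0.651)
t=4.400: state=(0.014, 0.307, 0.679)
t=4.600: state=(0.012, 0.283, 0.705)
t=4.800: state=(0.010, 0.261, 0.729)
t=5.000: state=(0.009, 0.240, 0.751)
t=5.080: state=(0.008, 0.233, 0.759)
compare at T: S=0.008, I=0.233, R=0.759

largest component: R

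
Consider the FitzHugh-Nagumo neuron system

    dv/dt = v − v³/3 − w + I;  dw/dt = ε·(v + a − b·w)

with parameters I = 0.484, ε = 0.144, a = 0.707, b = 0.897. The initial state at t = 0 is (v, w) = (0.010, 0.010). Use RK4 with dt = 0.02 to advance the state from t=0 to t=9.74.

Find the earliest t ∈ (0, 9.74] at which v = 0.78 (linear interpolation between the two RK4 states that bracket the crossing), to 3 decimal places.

t=0.000: state=(0.010, 0.010)
step 1 (dt=0.02): k1=(0.484, 0.102), k2=(0.488, 0.103), k3=(0.488, 0.103), k4=(0.492, 0.103); state += dt/6·(k1+2k2+2k3+k4)
t=0.020: state=(0.020, 0.012)
t=0.040: state=(0.030, 0.014)
t=0.060: state=(0.040, 0.016)
continuing one RK4 step at a time; state shown every 25 steps (Δt=0.5):
t=0.500: state=(0.306, 0.069)
t=1.000: state=(0.722, 0.149)
t=1.060: state=(0.778, 0.161)
next step: t=1.080: state=(0.797, 0.165) — v has crossed 0.78
linear interpolation between t=1.060 (0.77795) and t=1.080 (0.79687) → t≈1.062

t = 1.062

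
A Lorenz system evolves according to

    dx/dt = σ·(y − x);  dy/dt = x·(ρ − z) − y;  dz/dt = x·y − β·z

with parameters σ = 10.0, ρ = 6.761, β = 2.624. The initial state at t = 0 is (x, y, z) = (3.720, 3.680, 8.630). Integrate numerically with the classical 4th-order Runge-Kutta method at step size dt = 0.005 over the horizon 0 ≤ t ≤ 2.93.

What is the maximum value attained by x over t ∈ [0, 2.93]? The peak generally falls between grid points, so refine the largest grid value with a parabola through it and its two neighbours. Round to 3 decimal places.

t=0.000: state=(3.720, 3.680, 8.630)
step 1 (dt=0.005): k1=(-0.400, -10.633, -8.956), k2=(-0.656, -10.521, -8.999), k3=(-0.647, -10.520, -9.000), k4=(-0.894, -10.407, -9.045); state += dt/6·(k1+2k2+2k3+k4)
t=0.005: state=(3.717, 3.627, 8.585)
t=0.010: state=(3.711, 3.576, 8.540)
t=0.015: state=(3.703, 3.526, 8.494)
continuing one RK4 step at a time; state shown every 20 steps (Δt=0.1):
t=0.100: state=(3.366, 2.856, 7.649)
t=0.200: state=(2.884, 2.475, 6.602)
t=0.300: state=(2.588, 2.406, 5.655)
t=0.400: state=(2.514, 2.540, 4.898)
t=0.500: state=(2.628, 2.823, 4.371)
t=0.600: state=(2.893, 3.223, 4.095)
t=0.700: state=(3.276, 3.705, 4.093)
t=0.800: state=(3.731, 4.201, 4.374)
t=0.900: state=(4.185, 4.604, 4.912)
t=1.000: state=(4.532, 4.791, 5.598)
t=1.100: state=(4.675, 4.696, 6.245)
t=1.200: state=(4.578, 4.373, 6.658)
t=1.300: state=(4.300, 3.970, 6.749)
t=1.400: state=(3.959, 3.626, 6.563)
t=1.500: state=(3.662, 3.412, 6.219)
t=1.600: state=(3.470, 3.337, 5.834)
t=1.700: state=(3.396, 3.379, 5.496)
t=1.800: state=(3.430, 3.510, 5.258)
t=1.900: state=(3.547, 3.696, 5.149)
t=2.000: state=(3.717, 3.900, 5.176)
t=2.100: state=(3.901, 4.080, 5.323)
t=2.200: state=(4.061, 4.195, 5.549)
t=2.300: state=(4.160, 4.221, 5.796)
t=2.400: state=(4.180, 4.159, 5.999)
t=2.500: state=(4.124, 4.039, 6.113)
t=2.600: state=(4.019, 3.900, 6.123)
t=2.700: state=(3.899, 3.782, 6.045)
t=2.800: state=(3.795, 3.707, 5.913)
t=2.900: state=(3.728, 3.684, 5.768)
t=2.930: state=(3.717, 3.687, 5.727)
largest grid value and its neighbours: x(1.105)=4.67572, x(1.110)=4.67583, x(1.115)=4.67531
parabola through these three points peaks at t≈1.108 with x≈4.67586

max x = 4.676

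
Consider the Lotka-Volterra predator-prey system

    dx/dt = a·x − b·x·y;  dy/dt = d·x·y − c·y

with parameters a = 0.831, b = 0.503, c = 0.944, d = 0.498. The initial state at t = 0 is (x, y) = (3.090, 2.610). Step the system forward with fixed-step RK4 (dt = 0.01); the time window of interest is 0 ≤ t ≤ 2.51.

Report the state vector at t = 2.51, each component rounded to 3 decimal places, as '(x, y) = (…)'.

t=0.000: state=(3.090, 2.610)
step 1 (dt=0.01): k1=(-1.489, 1.552), k2=(-1.497, 1.547), k3=(-1.497, 1.547), k4=(-1.506, 1.542); state += dt/6·(k1+2k2+2k3+k4)
t=0.010: state=(3.075, 2.625)
t=0.020: state=(3.060, 2.641)
t=0.030: state=(3.045, 2.656)
continuing one RK4 step at a time; state shown every 10 steps (Δt=0.1):
t=0.100: state=(2.933, 2.759)
t=0.200: state=(2.765, 2.894)
t=0.300: state=(2.590, 3.009)
t=0.400: state=(2.413, 3.101)
t=0.500: state=(2.240, 3.168)
t=0.600: state=(2.073, 3.209)
t=0.700: state=(1.916, 3.225)
t=0.800: state=(1.770, 3.216)
t=0.900: state=(1.637, 3.186)
t=1.000: state=(1.518, 3.135)
t=1.100: state=(1.411, 3.068)
t=1.200: state=(1.316, 2.988)
t=1.300: state=(1.234, 2.897)
t=1.400: state=(1.162, 2.798)
t=1.500: state=(1.099, 2.693)
t=1.600: state=(1.046, 2.585)
t=1.700: state=(1.001, 2.475)
t=1.800: state=(0.963, 2.365)
t=1.900: state=(0.932, 2.256)
t=2.000: state=(0.906, 2.149)
t=2.100: state=(0.886, 2.044)
t=2.200: state=(0.871, 1.943)
t=2.300: state=(0.861, 1.846)
t=2.400: state=(0.854, 1.753)
t=2.500: state=(0.852, 1.664)
t=2.510: state=(0.852, 1.656)

(x, y) = (0.852, 1.656)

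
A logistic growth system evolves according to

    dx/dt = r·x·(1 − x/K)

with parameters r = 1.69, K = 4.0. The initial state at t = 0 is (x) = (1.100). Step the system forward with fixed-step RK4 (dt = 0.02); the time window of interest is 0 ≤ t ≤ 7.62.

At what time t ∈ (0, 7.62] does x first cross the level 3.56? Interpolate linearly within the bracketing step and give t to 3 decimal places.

t = 1.811

t=0.000: state=(1.100)
step 1 (dt=0.02): k1=(1.348), k2=(1.358), k3=(1.358), k4=(1.368); state += dt/6·(k1+2k2+2k3+k4)
t=0.020: state=(1.127)
t=0.040: state=(1.155)
t=0.060: state=(1.183)
continuing one RK4 step at a time; state shown every 25 steps (Δt=0.5):
t=0.500: state=(1.876)
t=1.000: state=(2.691)
t=1.500: state=(3.309)
t=1.800: state=(3.553)
next step: t=1.820: state=(3.566) — x has crossed 3.56
linear interpolation between t=1.800 (3.55285) and t=1.820 (3.56609) → t≈1.811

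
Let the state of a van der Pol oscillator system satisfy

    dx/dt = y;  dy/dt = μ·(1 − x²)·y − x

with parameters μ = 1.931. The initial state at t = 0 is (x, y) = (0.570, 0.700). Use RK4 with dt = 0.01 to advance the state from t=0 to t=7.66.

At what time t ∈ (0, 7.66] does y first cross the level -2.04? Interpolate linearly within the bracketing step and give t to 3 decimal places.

t = 2.354

t=0.000: state=(0.570, 0.700)
step 1 (dt=0.01): k1=(0.700, 0.343), k2=(0.702, 0.336), k3=(0.702, 0.336), k4=(0.703, 0.329); state += dt/6·(k1+2k2+2k3+k4)
t=0.010: state=(0.577, 0.703)
t=0.020: state=(0.584, 0.707)
t=0.030: state=(0.591, 0.710)
continuing one RK4 step at a time; state shown every 25 steps (Δt=0.25):
t=0.250: state=(0.751, 0.731)
t=0.500: state=(0.924, 0.620)
t=0.750: state=(1.050, 0.378)
t=1.000: state=(1.109, 0.088)
t=1.250: state=(1.096, -0.184)
t=1.500: state=(1.019, -0.432)
t=1.750: state=(0.879, -0.697)
t=2.000: state=(0.662, -1.059)
t=2.250: state=(0.329, -1.666)
t=2.350: state=(0.145, -2.025)
next step: t=2.360: state=(0.125, -2.065) — y has crossed -2.04
linear interpolation between t=2.350 (-2.02455) and t=2.360 (-2.06466) → t≈2.354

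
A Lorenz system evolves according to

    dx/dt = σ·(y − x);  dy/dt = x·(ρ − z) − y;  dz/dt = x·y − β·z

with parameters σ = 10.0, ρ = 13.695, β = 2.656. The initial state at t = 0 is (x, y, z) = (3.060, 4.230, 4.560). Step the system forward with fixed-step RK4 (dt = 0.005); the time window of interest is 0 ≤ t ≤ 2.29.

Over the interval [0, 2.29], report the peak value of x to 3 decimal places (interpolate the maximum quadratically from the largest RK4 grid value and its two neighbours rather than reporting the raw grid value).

max x = 9.698

t=0.000: state=(3.060, 4.230, 4.560)
step 1 (dt=0.005): k1=(11.700, 23.723, 0.832), k2=(12.001, 23.925, 1.134), k3=(11.998, 23.929, 1.137), k4=(12.297, 24.134, 1.444); state += dt/6·(k1+2k2+2k3+k4)
t=0.005: state=(3.120, 4.350, 4.566)
t=0.010: state=(3.183, 4.471, 4.574)
t=0.015: state=(3.249, 4.595, 4.587)
continuing one RK4 step at a time; state shown every 20 steps (Δt=0.1):
t=0.100: state=(4.791, 7.052, 5.447)
t=0.200: state=(7.421, 10.212, 8.944)
t=0.300: state=(9.567, 10.531, 15.111)
t=0.400: state=(8.722, 6.229, 18.650)
t=0.500: state=(5.650, 2.588, 16.947)
t=0.600: state=(3.259, 1.615, 13.733)
t=0.700: state=(2.259, 1.804, 10.914)
t=0.800: state=(2.186, 2.441, 8.768)
t=0.900: state=(2.718, 3.524, 7.356)
t=1.000: state=(3.822, 5.242, 6.896)
t=1.100: state=(5.558, 7.571, 7.958)
t=1.200: state=(7.613, 9.486, 11.202)
t=1.300: state=(8.708, 8.756, 15.463)
t=1.400: state=(7.616, 5.609, 17.120)
t=1.500: state=(5.403, 3.309, 15.578)
t=1.600: state=(3.787, 2.696, 13.083)
t=1.700: state=(3.179, 3.006, 10.866)
t=1.800: state=(3.355, 3.850, 9.295)
t=1.900: state=(4.137, 5.194, 8.606)
t=2.000: state=(5.432, 6.924, 9.166)
t=2.100: state=(6.950, 8.354, 11.284)
t=2.200: state=(7.885, 8.181, 14.235)
t=2.290: state=(7.523, 6.477, 15.814)
largest grid value and its neighbours: x(0.320)=9.68971, x(0.325)=9.69757, x(0.330)=9.69601
parabola through these three points peaks at t≈0.327 with x≈9.69810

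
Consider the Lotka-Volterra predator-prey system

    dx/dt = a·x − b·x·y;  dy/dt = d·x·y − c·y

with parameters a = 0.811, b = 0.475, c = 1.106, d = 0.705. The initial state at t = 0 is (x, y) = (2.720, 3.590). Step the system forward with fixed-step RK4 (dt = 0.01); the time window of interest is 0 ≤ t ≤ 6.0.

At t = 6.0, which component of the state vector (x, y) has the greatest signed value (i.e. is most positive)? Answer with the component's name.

largest component: x

t=0.000: state=(2.720, 3.590)
step 1 (dt=0.01): k1=(-2.432, 2.914), k2=(-2.440, 2.895), k3=(-2.440, 2.894), k4=(-2.448, 2.875); state += dt/6·(k1+2k2+2k3+k4)
t=0.010: state=(2.696, 3.619)
t=0.020: state=(2.671, 3.647)
t=0.030: state=(2.646, 3.676)
continuing one RK4 step at a time; state shown every 20 steps (Δt=0.2):
t=0.200: state=(2.219, 4.077)
t=0.400: state=(1.748, 4.319)
t=0.600: state=(1.362, 4.305)
t=0.800: state=(1.074, 4.093)
t=1.000: state=(0.869, 3.759)
t=1.200: state=(0.728, 3.370)
t=1.400: state=(0.634, 2.972)
t=1.600: state=(0.572, 2.593)
t=1.800: state=(0.535, 2.247)
t=2.000: state=(0.516, 1.939)
t=2.200: state=(0.511, 1.671)
t=2.400: state=(0.519, 1.440)
t=2.600: state=(0.537, 1.243)
t=2.800: state=(0.566, 1.077)
t=3.000: state=(0.605, 0.937)
t=3.200: state=(0.655, 0.821)
t=3.400: state=(0.716, 0.725)
t=3.600: state=(0.789, 0.646)
t=3.800: state=(0.875, 0.582)
t=4.000: state=(0.977, 0.532)
t=4.200: state=(1.094, 0.493)
t=4.400: state=(1.230, 0.465)
t=4.600: state=(1.385, 0.448)
t=4.800: state=(1.561, 0.442)
t=5.000: state=(1.761, 0.448)
t=5.200: state=(1.983, 0.467)
t=5.400: state=(2.227, 0.504)
t=5.600: state=(2.490, 0.563)
t=5.800: state=(2.765, 0.654)
t=6.000: state=(3.038, 0.789)
compare at T: x=3.038, y=0.789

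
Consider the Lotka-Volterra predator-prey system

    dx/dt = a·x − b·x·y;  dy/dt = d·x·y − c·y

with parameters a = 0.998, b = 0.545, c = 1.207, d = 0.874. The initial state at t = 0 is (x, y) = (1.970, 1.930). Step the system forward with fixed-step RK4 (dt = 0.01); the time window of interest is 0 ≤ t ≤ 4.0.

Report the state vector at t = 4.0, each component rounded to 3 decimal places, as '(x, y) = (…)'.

t=0.000: state=(1.970, 1.930)
step 1 (dt=0.01): k1=(-0.106, 0.994), k2=(-0.111, 0.995), k3=(-0.111, 0.995), k4=(-0.117, 0.997); state += dt/6·(k1+2k2+2k3+k4)
t=0.010: state=(1.969, 1.940)
t=0.020: state=(1.968, 1.950)
t=0.030: state=(1.966, 1.960)
continuing one RK4 step at a time; state shown every 20 steps (Δt=0.2):
t=0.200: state=(1.928, 2.133)
t=0.400: state=(1.845, 2.331)
t=0.600: state=(1.730, 2.504)
t=0.800: state=(1.596, 2.631)
t=1.000: state=(1.457, 2.698)
t=1.200: state=(1.324, 2.702)
t=1.400: state=(1.207, 2.648)
t=1.600: state=(1.110, 2.546)
t=1.800: state=(1.034, 2.412)
t=2.000: state=(0.979, 2.258)
t=2.200: state=(0.943, 2.098)
t=2.400: state=(0.924, 1.939)
t=2.600: state=(0.920, 1.789)
t=2.800: state=(0.932, 1.652)
t=3.000: state=(0.957, 1.530)
t=3.200: state=(0.994, 1.425)
t=3.400: state=(1.044, 1.338)
t=3.600: state=(1.106, 1.268)
t=3.800: state=(1.180, 1.216)
t=4.000: state=(1.264, 1.183)

(x, y) = (1.264, 1.183)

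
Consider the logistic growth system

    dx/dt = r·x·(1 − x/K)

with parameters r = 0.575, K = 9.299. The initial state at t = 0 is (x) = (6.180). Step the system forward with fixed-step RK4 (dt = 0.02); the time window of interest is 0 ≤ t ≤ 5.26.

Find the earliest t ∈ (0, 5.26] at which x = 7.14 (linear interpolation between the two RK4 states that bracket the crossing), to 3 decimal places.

t = 0.891

t=0.000: state=(6.180)
step 1 (dt=0.02): k1=(1.192), k2=(1.190), k3=(1.190), k4=(1.187); state += dt/6·(k1+2k2+2k3+k4)
t=0.020: state=(6.204)
t=0.040: state=(6.227)
t=0.060: state=(6.251)
continuing one RK4 step at a time; state shown every 10 steps (Δt=0.2):
t=0.200: state=(6.414)
t=0.400: state=(6.637)
t=0.600: state=(6.850)
t=0.800: state=(7.052)
t=0.880: state=(7.130)
next step: t=0.900: state=(7.149) — x has crossed 7.14
linear interpolation between t=0.880 (7.12960) and t=0.900 (7.14867) → t≈0.891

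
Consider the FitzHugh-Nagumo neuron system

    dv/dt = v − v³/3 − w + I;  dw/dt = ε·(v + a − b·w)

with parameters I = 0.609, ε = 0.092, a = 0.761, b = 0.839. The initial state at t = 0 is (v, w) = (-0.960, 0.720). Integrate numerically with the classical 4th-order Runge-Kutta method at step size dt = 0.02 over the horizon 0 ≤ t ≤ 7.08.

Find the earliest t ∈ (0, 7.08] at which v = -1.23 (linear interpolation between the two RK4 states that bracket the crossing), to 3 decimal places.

t = 0.362

t=0.000: state=(-0.960, 0.720)
step 1 (dt=0.02): k1=(-0.776, -0.074), k2=(-0.776, -0.075), k3=(-0.776, -0.075), k4=(-0.776, -0.075); state += dt/6·(k1+2k2+2k3+k4)
t=0.020: state=(-0.976, 0.719)
t=0.040: state=(-0.991, 0.717)
t=0.060: state=(-1.006, 0.715)
t=0.360: state=(-1.229, 0.689)
next step: t=0.380: state=(-1.243, 0.687) — v has crossed -1.23
linear interpolation between t=0.360 (-1.22878) and t=0.380 (-1.24251) → t≈0.362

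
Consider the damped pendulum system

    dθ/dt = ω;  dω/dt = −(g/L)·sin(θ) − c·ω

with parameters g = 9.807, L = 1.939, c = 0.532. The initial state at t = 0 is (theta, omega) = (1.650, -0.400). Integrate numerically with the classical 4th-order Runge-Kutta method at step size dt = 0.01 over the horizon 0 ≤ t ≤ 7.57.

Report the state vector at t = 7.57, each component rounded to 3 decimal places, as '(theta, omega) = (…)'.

t=0.000: state=(1.650, -0.400)
step 1 (dt=0.01): k1=(-0.400, -4.829), k2=(-0.424, -4.817), k3=(-0.424, -4.817), k4=(-0.448, -4.805); state += dt/6·(k1+2k2+2k3+k4)
t=0.010: state=(1.646, -0.448)
t=0.020: state=(1.641, -0.496)
t=0.030: state=(1.636, -0.544)
continuing one RK4 step at a time; state shown every 25 steps (Δt=0.25):
t=0.250: state=(1.405, -1.531)
t=0.500: state=(0.904, -2.418)
t=0.750: state=(0.243, -2.747)
t=1.000: state=(-0.402, -2.293)
t=1.250: state=(-0.857, -1.291)
t=1.500: state=(-1.037, -0.153)
t=1.750: state=(-0.944, 0.869)
t=2.000: state=(-0.627, 1.604)
t=2.250: state=(-0.181, 1.866)
t=2.500: state=(0.259, 1.575)
t=2.750: state=(0.572, 0.883)
t=3.000: state=(0.690, 0.057)
t=3.250: state=(0.609, -0.679)
t=3.500: state=(0.372, -1.158)
t=3.750: state=(0.061, -1.266)
t=4.000: state=(-0.229, -0.999)
t=4.250: state=(-0.418, -0.484)
t=4.500: state=(-0.466, 0.096)
t=4.750: state=(-0.378, 0.579)
t=5.000: state=(-0.195, 0.845)
t=5.250: state=(0.021, 0.839)
t=5.500: state=(0.204, 0.593)
t=5.750: state=(0.306, 0.210)
t=6.000: state=(0.308, -0.184)
t=6.250: state=(0.223, -0.478)
t=6.500: state=(0.084, -0.600)
t=6.750: state=(-0.062, -0.535)
t=7.000: state=(-0.171, -0.324)
t=7.250: state=(-0.218, -0.048)
t=7.500: state=(-0.197, 0.208)
t=7.570: state=(-0.180, 0.266)

(theta, omega) = (-0.180, 0.266)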